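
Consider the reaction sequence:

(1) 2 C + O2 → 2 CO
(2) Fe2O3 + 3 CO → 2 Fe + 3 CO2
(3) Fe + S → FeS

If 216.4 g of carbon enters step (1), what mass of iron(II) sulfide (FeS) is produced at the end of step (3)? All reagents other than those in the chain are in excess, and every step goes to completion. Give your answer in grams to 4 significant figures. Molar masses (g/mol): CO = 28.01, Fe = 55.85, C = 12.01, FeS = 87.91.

n(C) = 216.4 / 12.01 = 18.018 mol.
Reaction (1): C→CO ratio 2:2 ⇒ n(CO) = 18.018 mol.
Reaction (2): CO→Fe ratio 3:2 ⇒ n(Fe) = 12.012 mol.
Reaction (3): Fe→FeS ratio 1:1 ⇒ n(FeS) = 12.012 mol.
Mass of FeS = 12.012 × 87.91 = 1056.0 g.

1056 g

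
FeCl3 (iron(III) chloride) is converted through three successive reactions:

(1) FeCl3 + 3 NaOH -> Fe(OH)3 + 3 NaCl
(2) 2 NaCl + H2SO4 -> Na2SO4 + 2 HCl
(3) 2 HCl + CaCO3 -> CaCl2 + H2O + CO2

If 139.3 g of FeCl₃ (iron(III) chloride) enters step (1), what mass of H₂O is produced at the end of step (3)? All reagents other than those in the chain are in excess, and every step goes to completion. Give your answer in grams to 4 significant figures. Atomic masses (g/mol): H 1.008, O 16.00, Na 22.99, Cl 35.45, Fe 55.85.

23.21 g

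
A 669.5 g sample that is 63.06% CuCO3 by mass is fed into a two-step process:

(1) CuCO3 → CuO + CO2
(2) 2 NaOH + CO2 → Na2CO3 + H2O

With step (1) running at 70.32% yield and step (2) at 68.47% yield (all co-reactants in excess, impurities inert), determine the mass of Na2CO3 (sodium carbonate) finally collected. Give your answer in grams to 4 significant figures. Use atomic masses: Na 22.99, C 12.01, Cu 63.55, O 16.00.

174.4 g

Pure CuCO3 = 669.5 × 0.6306 = 422.19 g.
M(CuCO3) = 63.55 + 12.01 + 3(16.00) = 123.56 g/mol.
M(Na2CO3) = 2(22.99) + 12.01 + 3(16.00) = 105.99 g/mol.
n(CuCO3) = 422.19 / 123.56 = 3.4169 mol.
Step 1 (CuCO3:CO2 = 1:1): theoretical n(CO2) = 3.4169 mol; at 70.32% yield, n(CO2) = 2.4027 mol.
Step 2 (CO2:Na2CO3 = 1:1): theoretical n(Na2CO3) = 2.4027 mol, so theoretical mass = 2.4027 × 105.99 = 254.67 g.
At 68.47% yield, actual mass of Na2CO3 = 254.67 × 0.6847 = 174.37 g.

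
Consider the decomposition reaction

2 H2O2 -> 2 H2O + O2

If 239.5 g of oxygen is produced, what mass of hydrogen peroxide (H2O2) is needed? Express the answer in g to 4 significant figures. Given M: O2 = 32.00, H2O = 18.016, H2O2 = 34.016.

n(O2) = 239.50 g / 32.00 g/mol = 7.4844 mol.
From the equation the O2:H2O2 mole ratio is 1:2, so n(H2O2) = 7.4844 × 2/1 = 14.969 mol.
Mass of H2O2 = 14.969 mol × 34.016 g/mol = 509.18 g.

509.2 g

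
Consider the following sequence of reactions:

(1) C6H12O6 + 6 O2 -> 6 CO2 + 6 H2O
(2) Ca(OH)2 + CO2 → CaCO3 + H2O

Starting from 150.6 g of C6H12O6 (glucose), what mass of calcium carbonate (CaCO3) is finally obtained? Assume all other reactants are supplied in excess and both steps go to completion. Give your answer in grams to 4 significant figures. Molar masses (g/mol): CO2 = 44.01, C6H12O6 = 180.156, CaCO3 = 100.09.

n(C6H12O6) = 150.60 / 180.156 = 0.83594 mol.
Step 1 gives a 1:6 ratio of C6H12O6 to CO2, so n(CO2) = 5.0157 mol.
In step 2 the CO2:CaCO3 ratio is 1:1, so n(CaCO3) = 5.0157 mol.
Mass of CaCO3 = 5.0157 × 100.09 = 502.02 g.

502.0 g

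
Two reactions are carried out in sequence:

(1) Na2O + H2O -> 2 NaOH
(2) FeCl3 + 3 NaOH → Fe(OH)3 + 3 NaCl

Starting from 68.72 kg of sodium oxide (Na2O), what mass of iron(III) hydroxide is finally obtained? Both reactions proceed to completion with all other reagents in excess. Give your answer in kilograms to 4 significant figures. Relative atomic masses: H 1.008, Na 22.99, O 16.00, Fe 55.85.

M(Na2O) = 2(22.99) + 16.00 = 61.98 g/mol.
M(Fe(OH)3) = 55.85 + 3(16.00) + 3(1.008) = 106.874 g/mol.
68.72 kg = 68720 g.
n(Na2O) = 68720 / 61.98 = 1108.7 mol.
Step 1 gives a 1:2 ratio of Na2O to NaOH, so n(NaOH) = 2217.5 mol.
In step 2 the NaOH:Fe(OH)3 ratio is 3:1, so n(Fe(OH)3) = 739.16 mol.
Mass of Fe(OH)3 = 739.16 × 106.874 = 78997 g = 79.00 kg.

79.00 kg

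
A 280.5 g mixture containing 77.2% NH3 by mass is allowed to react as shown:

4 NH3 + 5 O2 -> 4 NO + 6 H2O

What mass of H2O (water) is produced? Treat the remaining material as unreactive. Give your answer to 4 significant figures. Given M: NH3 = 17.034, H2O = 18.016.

343.5 g

Mass of pure NH3 = 280.5 g × 0.772 = 216.55 g.
n(NH3) = 216.55 g / 17.034 g/mol = 12.713 mol.
From the equation the NH3:H2O mole ratio is 4:6, so n(H2O) = 12.713 × 6/4 = 19.069 mol.
Mass of H2O = 19.069 mol × 18.016 g/mol = 343.54 g.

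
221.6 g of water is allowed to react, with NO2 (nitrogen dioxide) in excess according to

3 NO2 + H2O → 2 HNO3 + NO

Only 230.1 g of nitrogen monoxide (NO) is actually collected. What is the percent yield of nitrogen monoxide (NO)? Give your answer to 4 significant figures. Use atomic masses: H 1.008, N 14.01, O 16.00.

62.34 %

M(H2O) = 2(1.008) + 16.00 = 18.016 g/mol.
M(NO) = 14.01 + 16.00 = 30.01 g/mol.
n(H2O) = 221.60 g / 18.016 g/mol = 12.300 mol.
From the equation the H2O:NO mole ratio is 1:1, so n(NO) = 12.300 × 1/1 = 12.300 mol.
Mass of NO = 12.300 mol × 30.01 g/mol = 369.13 g.
This is the theoretical yield. Percent yield = 230.1 g / 369.13 g × 100% = 62.336%.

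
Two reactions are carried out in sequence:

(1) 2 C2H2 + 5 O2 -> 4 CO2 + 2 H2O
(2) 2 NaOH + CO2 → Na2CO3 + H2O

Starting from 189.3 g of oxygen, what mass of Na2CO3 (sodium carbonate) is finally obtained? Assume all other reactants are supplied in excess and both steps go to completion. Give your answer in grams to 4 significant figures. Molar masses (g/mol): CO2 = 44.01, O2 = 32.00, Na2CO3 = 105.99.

n(O2) = 189.30 / 32.00 = 5.9156 mol.
Step 1 gives a 5:4 ratio of O2 to CO2, so n(CO2) = 4.7325 mol.
In step 2 the CO2:Na2CO3 ratio is 1:1, so n(Na2CO3) = 4.7325 mol.
Mass of Na2CO3 = 4.7325 × 105.99 = 501.60 g.

501.6 g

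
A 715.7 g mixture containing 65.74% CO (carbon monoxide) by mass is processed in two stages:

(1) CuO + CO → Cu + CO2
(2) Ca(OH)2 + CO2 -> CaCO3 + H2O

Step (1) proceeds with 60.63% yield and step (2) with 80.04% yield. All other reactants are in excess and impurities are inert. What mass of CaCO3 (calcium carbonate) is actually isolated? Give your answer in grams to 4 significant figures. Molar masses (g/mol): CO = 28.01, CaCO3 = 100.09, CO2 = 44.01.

Pure CO = 715.7 × 0.6574 = 470.50 g.
n(CO) = 470.50 / 28.01 = 16.798 mol.
Step 1 (CO:CO2 = 1:1): theoretical n(CO2) = 16.798 mol; at 60.63% yield, n(CO2) = 10.184 mol.
Step 2 (CO2:CaCO3 = 1:1): theoretical n(CaCO3) = 10.184 mol, so theoretical mass = 10.184 × 100.09 = 1019.4 g.
At 80.04% yield, actual mass of CaCO3 = 1019.4 × 0.8004 = 815.89 g.

815.9 g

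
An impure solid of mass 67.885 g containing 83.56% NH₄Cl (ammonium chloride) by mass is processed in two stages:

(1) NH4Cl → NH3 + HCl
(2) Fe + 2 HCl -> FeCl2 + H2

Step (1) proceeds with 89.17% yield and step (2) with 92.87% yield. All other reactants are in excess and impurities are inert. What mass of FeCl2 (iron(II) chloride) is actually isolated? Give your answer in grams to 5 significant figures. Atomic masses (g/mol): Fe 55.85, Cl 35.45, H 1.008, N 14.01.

Pure NH4Cl = 67.885 × 0.8356 = 56.7247 g.
M(NH4Cl) = 14.01 + 4(1.008) + 35.45 = 53.492 g/mol.
M(FeCl2) = 55.85 + 2(35.45) = 126.75 g/mol.
n(NH4Cl) = 56.7247 / 53.492 = 1.06043 mol.
Step 1 (NH4Cl:HCl = 1:1): theoretical n(HCl) = 1.06043 mol; at 89.17% yield, n(HCl) = 0.945589 mol.
Step 2 (HCl:FeCl2 = 2:1): theoretical n(FeCl2) = 0.472794 mol, so theoretical mass = 0.472794 × 126.75 = 59.9267 g.
At 92.87% yield, actual mass of FeCl2 = 59.9267 × 0.9287 = 55.6539 g.

55.654 g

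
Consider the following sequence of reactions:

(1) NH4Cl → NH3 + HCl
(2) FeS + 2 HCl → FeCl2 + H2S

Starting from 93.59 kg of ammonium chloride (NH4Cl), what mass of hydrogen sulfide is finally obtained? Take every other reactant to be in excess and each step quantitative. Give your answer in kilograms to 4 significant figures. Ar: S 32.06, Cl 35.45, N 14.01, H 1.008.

29.81 kg

M(NH4Cl) = 14.01 + 4(1.008) + 35.45 = 53.492 g/mol.
M(H2S) = 2(1.008) + 32.06 = 34.076 g/mol.
93.59 kg = 93590 g.
n(NH4Cl) = 93590 / 53.492 = 1749.6 mol.
Step 1 gives a 1:1 ratio of NH4Cl to HCl, so n(HCl) = 1749.6 mol.
In step 2 the HCl:H2S ratio is 2:1, so n(H2S) = 874.80 mol.
Mass of H2S = 874.80 × 34.076 = 29810 g = 29.81 kg.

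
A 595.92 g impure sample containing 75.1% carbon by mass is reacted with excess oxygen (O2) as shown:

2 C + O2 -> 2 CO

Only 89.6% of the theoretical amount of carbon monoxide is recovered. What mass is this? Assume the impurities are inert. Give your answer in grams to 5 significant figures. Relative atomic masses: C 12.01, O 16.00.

Pure C available = 595.92 g × 0.751 = 447.536 g.
M(C) = 12.01 g/mol.
M(CO) = 12.01 + 16.00 = 28.01 g/mol.
n(C) = 447.536 g / 12.01 g/mol = 37.2636 mol.
From the equation the C:CO mole ratio is 2:2, so n(CO) = 37.2636 × 2/2 = 37.2636 mol.
Mass of CO = 37.2636 mol × 28.01 g/mol = 1043.75 g.
Actual mass collected = 1043.75 g × 0.896 = 935.203 g.

935.20 g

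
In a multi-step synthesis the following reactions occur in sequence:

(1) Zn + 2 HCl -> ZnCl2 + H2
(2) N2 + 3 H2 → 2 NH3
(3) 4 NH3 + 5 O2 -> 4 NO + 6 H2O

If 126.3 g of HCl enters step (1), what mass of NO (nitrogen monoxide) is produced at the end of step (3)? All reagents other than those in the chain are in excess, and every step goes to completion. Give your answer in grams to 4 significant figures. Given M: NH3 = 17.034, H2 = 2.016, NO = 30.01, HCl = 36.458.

34.65 g

n(HCl) = 126.3 / 36.458 = 3.4643 mol.
Reaction (1): HCl→H2 ratio 2:1 ⇒ n(H2) = 1.7321 mol.
Reaction (2): H2→NH3 ratio 3:2 ⇒ n(NH3) = 1.1548 mol.
Reaction (3): NH3→NO ratio 4:4 ⇒ n(NO) = 1.1548 mol.
Mass of NO = 1.1548 × 30.01 = 34.654 g.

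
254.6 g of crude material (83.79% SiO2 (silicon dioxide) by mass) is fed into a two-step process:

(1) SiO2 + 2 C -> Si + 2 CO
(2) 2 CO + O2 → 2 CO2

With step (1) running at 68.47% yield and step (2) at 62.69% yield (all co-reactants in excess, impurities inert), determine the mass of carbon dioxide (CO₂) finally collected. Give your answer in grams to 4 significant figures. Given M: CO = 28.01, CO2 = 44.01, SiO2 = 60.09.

134.1 g

Pure SiO2 = 254.6 × 0.8379 = 213.33 g.
n(SiO2) = 213.33 / 60.09 = 3.5502 mol.
Step 1 (SiO2:CO = 1:2): theoretical n(CO) = 7.1003 mol; at 68.47% yield, n(CO) = 4.8616 mol.
Step 2 (CO:CO2 = 2:2): theoretical n(CO2) = 4.8616 mol, so theoretical mass = 4.8616 × 44.01 = 213.96 g.
At 62.69% yield, actual mass of CO2 = 213.96 × 0.6269 = 134.13 g.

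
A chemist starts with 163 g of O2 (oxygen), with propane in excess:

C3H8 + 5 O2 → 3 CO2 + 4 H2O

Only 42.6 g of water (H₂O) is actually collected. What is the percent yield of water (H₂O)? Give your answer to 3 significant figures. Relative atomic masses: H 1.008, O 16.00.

M(O2) = 2(16.00) = 32.00 g/mol.
M(H2O) = 2(1.008) + 16.00 = 18.016 g/mol.
n(O2) = 163.0 g / 32.00 g/mol = 5.094 mol.
From the equation the O2:H2O mole ratio is 5:4, so n(H2O) = 5.094 × 4/5 = 4.075 mol.
Mass of H2O = 4.075 mol × 18.016 g/mol = 73.42 g.
This is the theoretical yield. Percent yield = 42.6 g / 73.42 g × 100% = 58.03%.

58.0 %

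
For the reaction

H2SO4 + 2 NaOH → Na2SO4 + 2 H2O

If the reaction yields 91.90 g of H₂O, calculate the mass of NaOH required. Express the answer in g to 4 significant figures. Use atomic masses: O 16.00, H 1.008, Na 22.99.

M(H2O) = 2(1.008) + 16.00 = 18.016 g/mol.
M(NaOH) = 22.99 + 16.00 + 1.008 = 39.998 g/mol.
n(H2O) = 91.900 g / 18.016 g/mol = 5.1010 mol.
From the equation the H2O:NaOH mole ratio is 2:2, so n(NaOH) = 5.1010 × 2/2 = 5.1010 mol.
Mass of NaOH = 5.1010 mol × 39.998 g/mol = 204.03 g.

204.0 g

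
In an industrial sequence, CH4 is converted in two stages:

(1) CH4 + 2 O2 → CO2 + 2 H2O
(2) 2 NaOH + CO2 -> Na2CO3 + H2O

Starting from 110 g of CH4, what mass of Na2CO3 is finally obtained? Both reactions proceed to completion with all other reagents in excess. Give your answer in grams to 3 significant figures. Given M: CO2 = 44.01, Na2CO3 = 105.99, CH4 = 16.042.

727 g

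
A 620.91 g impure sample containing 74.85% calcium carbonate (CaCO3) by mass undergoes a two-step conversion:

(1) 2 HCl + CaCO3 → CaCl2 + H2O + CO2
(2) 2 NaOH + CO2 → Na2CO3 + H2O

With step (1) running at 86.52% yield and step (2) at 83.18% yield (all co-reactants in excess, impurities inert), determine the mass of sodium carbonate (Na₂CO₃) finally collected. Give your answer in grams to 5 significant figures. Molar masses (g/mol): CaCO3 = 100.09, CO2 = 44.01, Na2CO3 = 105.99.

354.18 g

Pure CaCO3 = 620.91 × 0.7485 = 464.751 g.
n(CaCO3) = 464.751 / 100.09 = 4.64333 mol.
Step 1 (CaCO3:CO2 = 1:1): theoretical n(CO2) = 4.64333 mol; at 86.52% yield, n(CO2) = 4.01741 mol.
Step 2 (CO2:Na2CO3 = 1:1): theoretical n(Na2CO3) = 4.01741 mol, so theoretical mass = 4.01741 × 105.99 = 425.805 g.
At 83.18% yield, actual mass of Na2CO3 = 425.805 × 0.8318 = 354.185 g.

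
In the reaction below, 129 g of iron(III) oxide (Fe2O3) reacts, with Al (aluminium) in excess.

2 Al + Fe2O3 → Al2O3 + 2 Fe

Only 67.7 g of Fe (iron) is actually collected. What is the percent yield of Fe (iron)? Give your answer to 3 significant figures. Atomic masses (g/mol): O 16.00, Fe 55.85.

75.0 %

M(Fe2O3) = 2(55.85) + 3(16.00) = 159.70 g/mol.
M(Fe) = 55.85 g/mol.
n(Fe2O3) = 129.0 g / 159.70 g/mol = 0.8078 mol.
From the equation the Fe2O3:Fe mole ratio is 1:2, so n(Fe) = 0.8078 × 2/1 = 1.616 mol.
Mass of Fe = 1.616 mol × 55.85 g/mol = 90.23 g.
This is the theoretical yield. Percent yield = 67.7 g / 90.23 g × 100% = 75.03%.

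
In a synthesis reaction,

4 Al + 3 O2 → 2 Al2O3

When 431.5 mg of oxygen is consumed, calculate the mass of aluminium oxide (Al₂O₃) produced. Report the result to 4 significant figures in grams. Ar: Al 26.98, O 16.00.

M(O2) = 2(16.00) = 32.00 g/mol.
M(Al2O3) = 2(26.98) + 3(16.00) = 101.96 g/mol.
Convert: 431.5 mg = 0.43150 g.
n(O2) = 0.43150 g / 32.00 g/mol = 0.013484 mol.
From the equation the O2:Al2O3 mole ratio is 3:2, so n(Al2O3) = 0.013484 × 2/3 = 0.0089896 mol.
Mass of Al2O3 = 0.0089896 mol × 101.96 g/mol = 0.91658 g.

0.9166 g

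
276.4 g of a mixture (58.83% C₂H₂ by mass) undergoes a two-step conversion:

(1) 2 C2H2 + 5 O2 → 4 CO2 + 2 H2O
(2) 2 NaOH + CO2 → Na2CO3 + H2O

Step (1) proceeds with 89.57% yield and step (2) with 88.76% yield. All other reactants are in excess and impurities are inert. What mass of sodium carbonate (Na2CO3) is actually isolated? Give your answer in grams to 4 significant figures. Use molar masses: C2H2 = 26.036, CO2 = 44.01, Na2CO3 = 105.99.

1053 g

Pure C2H2 = 276.4 × 0.5883 = 162.61 g.
n(C2H2) = 162.61 / 26.036 = 6.2454 mol.
Step 1 (C2H2:CO2 = 2:4): theoretical n(CO2) = 12.491 mol; at 89.57% yield, n(CO2) = 11.188 mol.
Step 2 (CO2:Na2CO3 = 1:1): theoretical n(Na2CO3) = 11.188 mol, so theoretical mass = 11.188 × 105.99 = 1185.8 g.
At 88.76% yield, actual mass of Na2CO3 = 1185.8 × 0.8876 = 1052.5 g.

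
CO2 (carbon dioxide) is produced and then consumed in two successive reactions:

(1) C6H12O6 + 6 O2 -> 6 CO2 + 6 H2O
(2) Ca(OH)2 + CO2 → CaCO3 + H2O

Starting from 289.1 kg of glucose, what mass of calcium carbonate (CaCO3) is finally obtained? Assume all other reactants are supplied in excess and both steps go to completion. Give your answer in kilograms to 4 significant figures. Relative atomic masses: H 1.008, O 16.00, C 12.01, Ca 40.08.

963.7 kg

M(C6H12O6) = 6(12.01) + 12(1.008) + 6(16.00) = 180.156 g/mol.
M(CaCO3) = 40.08 + 12.01 + 3(16.00) = 100.09 g/mol.
289.1 kg = 289100 g.
n(C6H12O6) = 289100 / 180.156 = 1604.7 mol.
Step 1 gives a 1:6 ratio of C6H12O6 to CO2, so n(CO2) = 9628.3 mol.
In step 2 the CO2:CaCO3 ratio is 1:1, so n(CaCO3) = 9628.3 mol.
Mass of CaCO3 = 9628.3 × 100.09 = 963700 g = 963.7 kg.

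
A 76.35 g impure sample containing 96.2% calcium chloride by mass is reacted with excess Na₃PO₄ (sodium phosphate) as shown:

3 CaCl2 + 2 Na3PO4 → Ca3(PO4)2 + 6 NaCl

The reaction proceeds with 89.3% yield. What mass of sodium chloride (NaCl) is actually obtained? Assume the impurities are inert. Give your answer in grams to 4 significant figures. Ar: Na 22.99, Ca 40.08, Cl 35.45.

69.08 g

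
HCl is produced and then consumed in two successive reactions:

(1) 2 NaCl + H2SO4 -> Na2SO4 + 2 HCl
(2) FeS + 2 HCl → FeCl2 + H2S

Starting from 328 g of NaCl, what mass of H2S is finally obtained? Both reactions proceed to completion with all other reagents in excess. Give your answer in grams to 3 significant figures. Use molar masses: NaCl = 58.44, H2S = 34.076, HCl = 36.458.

95.6 g

n(NaCl) = 328.0 / 58.44 = 5.613 mol.
Step 1 gives a 2:2 ratio of NaCl to HCl, so n(HCl) = 5.613 mol.
In step 2 the HCl:H2S ratio is 2:1, so n(H2S) = 2.806 mol.
Mass of H2S = 2.806 × 34.076 = 95.63 g.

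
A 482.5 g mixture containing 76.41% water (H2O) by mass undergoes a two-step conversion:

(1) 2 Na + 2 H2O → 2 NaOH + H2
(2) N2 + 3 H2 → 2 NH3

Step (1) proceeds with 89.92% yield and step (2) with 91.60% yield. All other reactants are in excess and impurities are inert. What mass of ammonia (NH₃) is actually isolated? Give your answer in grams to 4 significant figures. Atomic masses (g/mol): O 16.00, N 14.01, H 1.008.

95.71 g

Pure H2O = 482.5 × 0.7641 = 368.68 g.
M(H2O) = 2(1.008) + 16.00 = 18.016 g/mol.
M(NH3) = 14.01 + 3(1.008) = 17.034 g/mol.
n(H2O) = 368.68 / 18.016 = 20.464 mol.
Step 1 (H2O:H2 = 2:1): theoretical n(H2) = 10.232 mol; at 89.92% yield, n(H2) = 9.2006 mol.
Step 2 (H2:NH3 = 3:2): theoretical n(NH3) = 6.1337 mol, so theoretical mass = 6.1337 × 17.034 = 104.48 g.
At 91.60% yield, actual mass of NH3 = 104.48 × 0.9160 = 95.705 g.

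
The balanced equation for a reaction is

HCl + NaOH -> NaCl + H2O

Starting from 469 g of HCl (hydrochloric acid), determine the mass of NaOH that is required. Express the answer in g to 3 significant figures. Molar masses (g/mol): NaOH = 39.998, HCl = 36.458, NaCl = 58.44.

515 g

n(HCl) = 469.0 g / 36.458 g/mol = 12.86 mol.
From the equation the HCl:NaOH mole ratio is 1:1, so n(NaOH) = 12.86 × 1/1 = 12.86 mol.
Mass of NaOH = 12.86 mol × 39.998 g/mol = 514.5 g.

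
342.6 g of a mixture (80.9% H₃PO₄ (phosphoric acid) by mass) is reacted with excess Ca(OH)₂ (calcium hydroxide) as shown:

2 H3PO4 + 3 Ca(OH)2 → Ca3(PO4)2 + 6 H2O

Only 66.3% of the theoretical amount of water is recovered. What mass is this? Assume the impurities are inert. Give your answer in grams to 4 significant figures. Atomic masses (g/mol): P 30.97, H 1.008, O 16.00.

101.4 g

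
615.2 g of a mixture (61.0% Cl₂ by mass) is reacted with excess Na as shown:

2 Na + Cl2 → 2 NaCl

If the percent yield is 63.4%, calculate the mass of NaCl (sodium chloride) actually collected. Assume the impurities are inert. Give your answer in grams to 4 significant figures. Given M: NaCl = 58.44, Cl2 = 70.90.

Pure Cl2 available = 615.2 g × 0.610 = 375.27 g.
n(Cl2) = 375.27 g / 70.90 g/mol = 5.2930 mol.
From the equation the Cl2:NaCl mole ratio is 1:2, so n(NaCl) = 5.2930 × 2/1 = 10.586 mol.
Mass of NaCl = 10.586 mol × 58.44 g/mol = 618.64 g.
Actual mass collected = 618.64 g × 0.634 = 392.22 g.

392.2 g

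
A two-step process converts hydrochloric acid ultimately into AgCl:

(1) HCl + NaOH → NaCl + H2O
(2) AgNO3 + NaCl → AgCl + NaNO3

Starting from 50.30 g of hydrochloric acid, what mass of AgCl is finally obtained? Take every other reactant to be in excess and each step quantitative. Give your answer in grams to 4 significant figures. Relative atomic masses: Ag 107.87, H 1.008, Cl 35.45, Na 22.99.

M(HCl) = 1.008 + 35.45 = 36.458 g/mol.
M(AgCl) = 107.87 + 35.45 = 143.32 g/mol.
n(HCl) = 50.300 / 36.458 = 1.3797 mol.
Step 1 gives a 1:1 ratio of HCl to NaCl, so n(NaCl) = 1.3797 mol.
In step 2 the NaCl:AgCl ratio is 1:1, so n(AgCl) = 1.3797 mol.
Mass of AgCl = 1.3797 × 143.32 = 197.73 g.

197.7 g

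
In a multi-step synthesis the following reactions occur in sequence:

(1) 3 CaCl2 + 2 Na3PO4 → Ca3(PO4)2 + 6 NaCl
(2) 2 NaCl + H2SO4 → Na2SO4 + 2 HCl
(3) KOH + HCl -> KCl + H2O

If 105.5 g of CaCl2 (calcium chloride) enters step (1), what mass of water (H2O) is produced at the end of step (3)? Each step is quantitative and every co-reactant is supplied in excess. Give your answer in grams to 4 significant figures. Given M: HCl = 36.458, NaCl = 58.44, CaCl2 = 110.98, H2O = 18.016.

n(CaCl2) = 105.5 / 110.98 = 0.95062 mol.
Reaction (1): CaCl2→NaCl ratio 3:6 ⇒ n(NaCl) = 1.9012 mol.
Reaction (2): NaCl→HCl ratio 2:2 ⇒ n(HCl) = 1.9012 mol.
Reaction (3): HCl→H2O ratio 1:1 ⇒ n(H2O) = 1.9012 mol.
Mass of H2O = 1.9012 × 18.016 = 34.253 g.

34.25 g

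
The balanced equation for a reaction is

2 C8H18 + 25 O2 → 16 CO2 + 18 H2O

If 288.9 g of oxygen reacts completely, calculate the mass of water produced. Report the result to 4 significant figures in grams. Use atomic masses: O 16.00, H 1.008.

117.1 g

M(O2) = 2(16.00) = 32.00 g/mol.
M(H2O) = 2(1.008) + 16.00 = 18.016 g/mol.
n(O2) = 288.90 g / 32.00 g/mol = 9.0281 mol.
From the equation the O2:H2O mole ratio is 25:18, so n(H2O) = 9.0281 × 18/25 = 6.5002 mol.
Mass of H2O = 6.5002 mol × 18.016 g/mol = 117.11 g.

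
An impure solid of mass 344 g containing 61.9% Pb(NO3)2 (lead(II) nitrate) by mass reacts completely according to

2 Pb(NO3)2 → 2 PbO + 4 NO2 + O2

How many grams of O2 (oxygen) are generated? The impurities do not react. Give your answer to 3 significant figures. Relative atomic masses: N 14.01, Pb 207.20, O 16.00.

Mass of pure Pb(NO3)2 = 344 g × 0.619 = 212.9 g.
M(Pb(NO3)2) = 207.20 + 2(14.01) + 6(16.00) = 331.22 g/mol.
M(O2) = 2(16.00) = 32.00 g/mol.
n(Pb(NO3)2) = 212.9 g / 331.22 g/mol = 0.6429 mol.
From the equation the Pb(NO3)2:O2 mole ratio is 2:1, so n(O2) = 0.6429 × 1/2 = 0.3214 mol.
Mass of O2 = 0.3214 mol × 32.00 g/mol = 10.29 g.

10.3 g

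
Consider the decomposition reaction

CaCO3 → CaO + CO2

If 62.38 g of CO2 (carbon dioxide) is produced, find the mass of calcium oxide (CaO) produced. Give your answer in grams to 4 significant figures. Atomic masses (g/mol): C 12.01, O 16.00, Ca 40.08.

79.49 g

M(CO2) = 12.01 + 2(16.00) = 44.01 g/mol.
M(CaO) = 40.08 + 16.00 = 56.08 g/mol.
n(CO2) = 62.380 g / 44.01 g/mol = 1.4174 mol.
From the equation the CO2:CaO mole ratio is 1:1, so n(CaO) = 1.4174 × 1/1 = 1.4174 mol.
Mass of CaO = 1.4174 mol × 56.08 g/mol = 79.488 g.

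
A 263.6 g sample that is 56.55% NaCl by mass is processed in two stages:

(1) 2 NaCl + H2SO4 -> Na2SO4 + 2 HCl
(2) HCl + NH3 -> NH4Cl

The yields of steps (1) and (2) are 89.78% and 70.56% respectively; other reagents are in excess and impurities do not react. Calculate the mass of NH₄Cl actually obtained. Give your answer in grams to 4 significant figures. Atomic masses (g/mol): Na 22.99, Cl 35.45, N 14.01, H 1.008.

86.44 g

Pure NaCl = 263.6 × 0.5655 = 149.07 g.
M(NaCl) = 22.99 + 35.45 = 58.44 g/mol.
M(NH4Cl) = 14.01 + 4(1.008) + 35.45 = 53.492 g/mol.
n(NaCl) = 149.07 / 58.44 = 2.5507 mol.
Step 1 (NaCl:HCl = 2:2): theoretical n(HCl) = 2.5507 mol; at 89.78% yield, n(HCl) = 2.2901 mol.
Step 2 (HCl:NH4Cl = 1:1): theoretical n(NH4Cl) = 2.2901 mol, so theoretical mass = 2.2901 × 53.492 = 122.50 g.
At 70.56% yield, actual mass of NH4Cl = 122.50 × 0.7056 = 86.436 g.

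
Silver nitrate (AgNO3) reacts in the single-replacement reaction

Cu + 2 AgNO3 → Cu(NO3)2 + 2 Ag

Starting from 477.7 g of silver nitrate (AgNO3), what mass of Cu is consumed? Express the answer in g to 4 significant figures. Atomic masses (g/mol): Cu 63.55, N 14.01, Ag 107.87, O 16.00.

M(AgNO3) = 107.87 + 14.01 + 3(16.00) = 169.88 g/mol.
M(Cu) = 63.55 g/mol.
n(AgNO3) = 477.70 g / 169.88 g/mol = 2.8120 mol.
From the equation the AgNO3:Cu mole ratio is 2:1, so n(Cu) = 2.8120 × 1/2 = 1.4060 mol.
Mass of Cu = 1.4060 mol × 63.55 g/mol = 89.351 g.

89.35 g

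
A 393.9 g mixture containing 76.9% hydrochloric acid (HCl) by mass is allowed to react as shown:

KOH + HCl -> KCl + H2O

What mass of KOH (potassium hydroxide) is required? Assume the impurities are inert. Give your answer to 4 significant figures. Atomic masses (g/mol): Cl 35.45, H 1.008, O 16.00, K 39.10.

Mass of pure HCl = 393.9 g × 0.769 = 302.91 g.
M(HCl) = 1.008 + 35.45 = 36.458 g/mol.
M(KOH) = 39.10 + 16.00 + 1.008 = 56.108 g/mol.
n(HCl) = 302.91 g / 36.458 g/mol = 8.3084 mol.
From the equation the HCl:KOH mole ratio is 1:1, so n(KOH) = 8.3084 × 1/1 = 8.3084 mol.
Mass of KOH = 8.3084 mol × 56.108 g/mol = 466.17 g.

466.2 g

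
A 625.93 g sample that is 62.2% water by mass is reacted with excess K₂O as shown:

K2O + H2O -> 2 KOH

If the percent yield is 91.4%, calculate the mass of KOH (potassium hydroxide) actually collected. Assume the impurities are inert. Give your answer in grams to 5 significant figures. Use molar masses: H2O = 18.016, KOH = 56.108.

2216.5 g

Pure H2O available = 625.93 g × 0.622 = 389.328 g.
n(H2O) = 389.328 g / 18.016 g/mol = 21.6101 mol.
From the equation the H2O:KOH mole ratio is 1:2, so n(KOH) = 21.6101 × 2/1 = 43.2203 mol.
Mass of KOH = 43.2203 mol × 56.108 g/mol = 2425.00 g.
Actual mass collected = 2425.00 g × 0.914 = 2216.45 g.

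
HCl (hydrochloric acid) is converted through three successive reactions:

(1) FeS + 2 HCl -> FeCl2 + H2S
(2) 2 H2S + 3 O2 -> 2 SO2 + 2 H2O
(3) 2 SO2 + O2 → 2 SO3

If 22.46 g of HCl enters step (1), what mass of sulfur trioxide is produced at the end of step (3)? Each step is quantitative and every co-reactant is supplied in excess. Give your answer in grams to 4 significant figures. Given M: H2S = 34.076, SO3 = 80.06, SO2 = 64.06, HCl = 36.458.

n(HCl) = 22.46 / 36.458 = 0.61605 mol.
Reaction (1): HCl→H2S ratio 2:1 ⇒ n(H2S) = 0.30803 mol.
Reaction (2): H2S→SO2 ratio 2:2 ⇒ n(SO2) = 0.30803 mol.
Reaction (3): SO2→SO3 ratio 2:2 ⇒ n(SO3) = 0.30803 mol.
Mass of SO3 = 0.30803 × 80.06 = 24.661 g.

24.66 g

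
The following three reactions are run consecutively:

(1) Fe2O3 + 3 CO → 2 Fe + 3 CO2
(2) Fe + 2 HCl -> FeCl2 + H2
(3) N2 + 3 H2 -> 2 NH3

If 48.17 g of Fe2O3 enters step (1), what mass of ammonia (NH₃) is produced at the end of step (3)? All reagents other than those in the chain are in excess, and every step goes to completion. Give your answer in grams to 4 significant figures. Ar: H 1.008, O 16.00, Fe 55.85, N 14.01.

6.851 g

M(Fe2O3) = 2(55.85) + 3(16.00) = 159.70 g/mol.
M(NH3) = 14.01 + 3(1.008) = 17.034 g/mol.
n(Fe2O3) = 48.17 / 159.70 = 0.30163 mol.
Reaction (1): Fe2O3→Fe ratio 1:2 ⇒ n(Fe) = 0.60326 mol.
Reaction (2): Fe→H2 ratio 1:1 ⇒ n(H2) = 0.60326 mol.
Reaction (3): H2→NH3 ratio 3:2 ⇒ n(NH3) = 0.40217 mol.
Mass of NH3 = 0.40217 × 17.034 = 6.8506 g.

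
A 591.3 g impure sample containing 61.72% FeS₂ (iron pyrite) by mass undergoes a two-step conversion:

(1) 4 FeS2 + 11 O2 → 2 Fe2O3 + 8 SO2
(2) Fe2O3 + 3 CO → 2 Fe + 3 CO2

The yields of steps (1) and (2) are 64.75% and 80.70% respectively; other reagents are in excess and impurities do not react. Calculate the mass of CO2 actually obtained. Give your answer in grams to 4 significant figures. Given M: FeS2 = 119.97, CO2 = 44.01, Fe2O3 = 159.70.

104.9 g

Pure FeS2 = 591.3 × 0.6172 = 364.95 g.
n(FeS2) = 364.95 / 119.97 = 3.0420 mol.
Step 1 (FeS2:Fe2O3 = 4:2): theoretical n(Fe2O3) = 1.5210 mol; at 64.75% yield, n(Fe2O3) = 0.98485 mol.
Step 2 (Fe2O3:CO2 = 1:3): theoretical n(CO2) = 2.9546 mol, so theoretical mass = 2.9546 × 44.01 = 130.03 g.
At 80.70% yield, actual mass of CO2 = 130.03 × 0.8070 = 104.93 g.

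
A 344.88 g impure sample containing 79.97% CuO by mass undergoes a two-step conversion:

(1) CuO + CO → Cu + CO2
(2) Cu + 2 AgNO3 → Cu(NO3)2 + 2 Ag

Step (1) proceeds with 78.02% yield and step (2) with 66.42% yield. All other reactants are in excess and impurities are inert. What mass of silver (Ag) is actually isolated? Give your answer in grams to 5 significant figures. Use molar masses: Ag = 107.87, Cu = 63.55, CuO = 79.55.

387.61 g

Pure CuO = 344.88 × 0.7997 = 275.801 g.
n(CuO) = 275.801 / 79.55 = 3.46701 mol.
Step 1 (CuO:Cu = 1:1): theoretical n(Cu) = 3.46701 mol; at 78.02% yield, n(Cu) = 2.70496 mol.
Step 2 (Cu:Ag = 1:2): theoretical n(Ag) = 5.40992 mol, so theoretical mass = 5.40992 × 107.87 = 583.568 g.
At 66.42% yield, actual mass of Ag = 583.568 × 0.6642 = 387.606 g.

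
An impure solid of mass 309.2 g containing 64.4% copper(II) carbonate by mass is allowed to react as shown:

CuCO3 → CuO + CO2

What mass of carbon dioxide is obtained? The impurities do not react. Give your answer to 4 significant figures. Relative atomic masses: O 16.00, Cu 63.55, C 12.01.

70.92 g

Mass of pure CuCO3 = 309.2 g × 0.644 = 199.12 g.
M(CuCO3) = 63.55 + 12.01 + 3(16.00) = 123.56 g/mol.
M(CO2) = 12.01 + 2(16.00) = 44.01 g/mol.
n(CuCO3) = 199.12 g / 123.56 g/mol = 1.6116 mol.
From the equation the CuCO3:CO2 mole ratio is 1:1, so n(CO2) = 1.6116 × 1/1 = 1.6116 mol.
Mass of CO2 = 1.6116 mol × 44.01 g/mol = 70.925 g.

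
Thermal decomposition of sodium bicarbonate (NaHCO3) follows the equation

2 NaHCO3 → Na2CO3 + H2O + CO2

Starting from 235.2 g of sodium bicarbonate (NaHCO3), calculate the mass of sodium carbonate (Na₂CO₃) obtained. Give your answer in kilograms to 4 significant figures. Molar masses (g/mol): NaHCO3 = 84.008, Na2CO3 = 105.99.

0.1484 kg

n(NaHCO3) = 235.20 g / 84.008 g/mol = 2.7997 mol.
From the equation the NaHCO3:Na2CO3 mole ratio is 2:1, so n(Na2CO3) = 2.7997 × 1/2 = 1.3999 mol.
Mass of Na2CO3 = 1.3999 mol × 105.99 g/mol = 148.37 g.
Converting to kg: 148.37 g = 0.1484 kg.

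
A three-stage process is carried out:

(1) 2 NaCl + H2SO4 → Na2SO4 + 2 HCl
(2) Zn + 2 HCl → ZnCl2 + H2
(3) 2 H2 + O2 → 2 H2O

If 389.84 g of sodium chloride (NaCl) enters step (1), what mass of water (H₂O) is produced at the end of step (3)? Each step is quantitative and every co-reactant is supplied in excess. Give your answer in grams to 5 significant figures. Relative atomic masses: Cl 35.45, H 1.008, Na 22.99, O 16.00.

60.090 g

M(NaCl) = 22.99 + 35.45 = 58.44 g/mol.
M(H2O) = 2(1.008) + 16.00 = 18.016 g/mol.
n(NaCl) = 389.84 / 58.44 = 6.67077 mol.
Reaction (1): NaCl→HCl ratio 2:2 ⇒ n(HCl) = 6.67077 mol.
Reaction (2): HCl→H2 ratio 2:1 ⇒ n(H2) = 3.33539 mol.
Reaction (3): H2→H2O ratio 2:2 ⇒ n(H2O) = 3.33539 mol.
Mass of H2O = 3.33539 × 18.016 = 60.0903 g.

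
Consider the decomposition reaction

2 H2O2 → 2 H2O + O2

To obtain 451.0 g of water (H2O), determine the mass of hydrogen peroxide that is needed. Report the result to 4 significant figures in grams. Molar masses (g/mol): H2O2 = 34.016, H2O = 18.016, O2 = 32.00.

n(H2O) = 451.00 g / 18.016 g/mol = 25.033 mol.
From the equation the H2O:H2O2 mole ratio is 2:2, so n(H2O2) = 25.033 × 2/2 = 25.033 mol.
Mass of H2O2 = 25.033 mol × 34.016 g/mol = 851.53 g.

851.5 g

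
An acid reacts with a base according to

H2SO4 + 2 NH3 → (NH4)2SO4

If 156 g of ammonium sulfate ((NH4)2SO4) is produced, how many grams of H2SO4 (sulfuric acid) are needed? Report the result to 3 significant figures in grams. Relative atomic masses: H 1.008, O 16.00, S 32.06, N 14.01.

116 g

M((NH4)2SO4) = 2(14.01) + 8(1.008) + 32.06 + 4(16.00) = 132.144 g/mol.
M(H2SO4) = 2(1.008) + 32.06 + 4(16.00) = 98.076 g/mol.
n((NH4)2SO4) = 156.0 g / 132.144 g/mol = 1.181 mol.
From the equation the (NH4)2SO4:H2SO4 mole ratio is 1:1, so n(H2SO4) = 1.181 × 1/1 = 1.181 mol.
Mass of H2SO4 = 1.181 mol × 98.076 g/mol = 115.8 g.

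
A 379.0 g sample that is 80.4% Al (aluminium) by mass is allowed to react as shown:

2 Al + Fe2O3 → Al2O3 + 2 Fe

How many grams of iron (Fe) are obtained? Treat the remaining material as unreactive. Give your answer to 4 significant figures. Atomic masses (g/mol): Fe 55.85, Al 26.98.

Mass of pure Al = 379.0 g × 0.804 = 304.72 g.
M(Al) = 26.98 g/mol.
M(Fe) = 55.85 g/mol.
n(Al) = 304.72 g / 26.98 g/mol = 11.294 mol.
From the equation the Al:Fe mole ratio is 2:2, so n(Fe) = 11.294 × 2/2 = 11.294 mol.
Mass of Fe = 11.294 mol × 55.85 g/mol = 630.78 g.

630.8 g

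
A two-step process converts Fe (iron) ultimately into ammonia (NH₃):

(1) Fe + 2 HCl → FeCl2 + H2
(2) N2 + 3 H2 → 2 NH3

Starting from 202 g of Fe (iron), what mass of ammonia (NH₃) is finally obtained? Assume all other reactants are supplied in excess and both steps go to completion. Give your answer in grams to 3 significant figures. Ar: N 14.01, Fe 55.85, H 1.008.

41.1 g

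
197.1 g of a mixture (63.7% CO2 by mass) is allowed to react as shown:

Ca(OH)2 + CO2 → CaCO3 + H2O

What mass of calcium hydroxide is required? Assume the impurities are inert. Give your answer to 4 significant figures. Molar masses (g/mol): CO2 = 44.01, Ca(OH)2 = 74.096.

211.4 g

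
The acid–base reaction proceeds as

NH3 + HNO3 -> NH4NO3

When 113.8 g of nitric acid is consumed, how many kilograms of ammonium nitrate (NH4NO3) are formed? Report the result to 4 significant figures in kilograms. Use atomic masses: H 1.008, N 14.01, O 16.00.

0.1446 kg

M(HNO3) = 1.008 + 14.01 + 3(16.00) = 63.018 g/mol.
M(NH4NO3) = 2(14.01) + 4(1.008) + 3(16.00) = 80.052 g/mol.
n(HNO3) = 113.80 g / 63.018 g/mol = 1.8058 mol.
From the equation the HNO3:NH4NO3 mole ratio is 1:1, so n(NH4NO3) = 1.8058 × 1/1 = 1.8058 mol.
Mass of NH4NO3 = 1.8058 mol × 80.052 g/mol = 144.56 g.
Converting to kg: 144.56 g = 0.1446 kg.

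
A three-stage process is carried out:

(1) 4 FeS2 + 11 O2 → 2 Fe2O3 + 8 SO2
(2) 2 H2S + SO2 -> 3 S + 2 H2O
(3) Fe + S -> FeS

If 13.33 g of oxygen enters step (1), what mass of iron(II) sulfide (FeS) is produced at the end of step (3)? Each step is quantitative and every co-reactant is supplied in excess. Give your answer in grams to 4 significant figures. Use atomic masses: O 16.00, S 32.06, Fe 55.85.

M(O2) = 2(16.00) = 32.00 g/mol.
M(FeS) = 55.85 + 32.06 = 87.91 g/mol.
n(O2) = 13.33 / 32.00 = 0.41656 mol.
Reaction (1): O2→SO2 ratio 11:8 ⇒ n(SO2) = 0.30295 mol.
Reaction (2): SO2→S ratio 1:3 ⇒ n(S) = 0.90886 mol.
Reaction (3): S→FeS ratio 1:1 ⇒ n(FeS) = 0.90886 mol.
Mass of FeS = 0.90886 × 87.91 = 79.898 g.

79.90 g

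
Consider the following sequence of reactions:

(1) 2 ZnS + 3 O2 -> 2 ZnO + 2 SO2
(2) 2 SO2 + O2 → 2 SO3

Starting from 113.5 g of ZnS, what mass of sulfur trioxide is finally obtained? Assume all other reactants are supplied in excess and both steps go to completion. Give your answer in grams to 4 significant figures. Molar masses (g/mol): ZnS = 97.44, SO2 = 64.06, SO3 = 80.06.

93.26 g

n(ZnS) = 113.50 / 97.44 = 1.1648 mol.
Step 1 gives a 2:2 ratio of ZnS to SO2, so n(SO2) = 1.1648 mol.
In step 2 the SO2:SO3 ratio is 2:2, so n(SO3) = 1.1648 mol.
Mass of SO3 = 1.1648 × 80.06 = 93.255 g.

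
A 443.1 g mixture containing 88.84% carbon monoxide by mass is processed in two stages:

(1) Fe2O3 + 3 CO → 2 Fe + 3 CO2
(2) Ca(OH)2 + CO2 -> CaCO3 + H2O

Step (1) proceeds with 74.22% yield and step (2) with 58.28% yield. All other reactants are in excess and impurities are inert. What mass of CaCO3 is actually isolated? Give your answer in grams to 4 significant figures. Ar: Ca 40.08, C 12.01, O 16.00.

Pure CO = 443.1 × 0.8884 = 393.65 g.
M(CO) = 12.01 + 16.00 = 28.01 g/mol.
M(CaCO3) = 40.08 + 12.01 + 3(16.00) = 100.09 g/mol.
n(CO) = 393.65 / 28.01 = 14.054 mol.
Step 1 (CO:CO2 = 3:3): theoretical n(CO2) = 14.054 mol; at 74.22% yield, n(CO2) = 10.431 mol.
Step 2 (CO2:CaCO3 = 1:1): theoretical n(CaCO3) = 10.431 mol, so theoretical mass = 10.431 × 100.09 = 1044.0 g.
At 58.28% yield, actual mass of CaCO3 = 1044.0 × 0.5828 = 608.45 g.

608.5 g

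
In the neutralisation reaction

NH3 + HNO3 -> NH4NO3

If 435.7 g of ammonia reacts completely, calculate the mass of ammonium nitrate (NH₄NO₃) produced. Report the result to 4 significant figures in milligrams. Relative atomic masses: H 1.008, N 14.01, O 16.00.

2048000 mg

M(NH3) = 14.01 + 3(1.008) = 17.034 g/mol.
M(NH4NO3) = 2(14.01) + 4(1.008) + 3(16.00) = 80.052 g/mol.
n(NH3) = 435.70 g / 17.034 g/mol = 25.578 mol.
From the equation the NH3:NH4NO3 mole ratio is 1:1, so n(NH4NO3) = 25.578 × 1/1 = 25.578 mol.
Mass of NH4NO3 = 25.578 mol × 80.052 g/mol = 2047.6 g.
Converting to mg: 2047.6 g = 2048000 mg.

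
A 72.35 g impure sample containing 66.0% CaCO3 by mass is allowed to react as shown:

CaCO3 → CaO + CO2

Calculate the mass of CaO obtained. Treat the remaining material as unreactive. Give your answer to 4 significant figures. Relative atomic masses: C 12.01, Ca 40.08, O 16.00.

Mass of pure CaCO3 = 72.35 g × 0.660 = 47.751 g.
M(CaCO3) = 40.08 + 12.01 + 3(16.00) = 100.09 g/mol.
M(CaO) = 40.08 + 16.00 = 56.08 g/mol.
n(CaCO3) = 47.751 g / 100.09 g/mol = 0.47708 mol.
From the equation the CaCO3:CaO mole ratio is 1:1, so n(CaO) = 0.47708 × 1/1 = 0.47708 mol.
Mass of CaO = 0.47708 mol × 56.08 g/mol = 26.755 g.

26.75 g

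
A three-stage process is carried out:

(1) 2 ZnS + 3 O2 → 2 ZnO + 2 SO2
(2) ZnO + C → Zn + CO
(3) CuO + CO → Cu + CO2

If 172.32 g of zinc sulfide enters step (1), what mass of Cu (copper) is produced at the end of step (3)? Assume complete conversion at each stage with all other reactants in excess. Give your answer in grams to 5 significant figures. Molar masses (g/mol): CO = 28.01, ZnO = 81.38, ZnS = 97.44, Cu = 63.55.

n(ZnS) = 172.32 / 97.44 = 1.76847 mol.
Reaction (1): ZnS→ZnO ratio 2:2 ⇒ n(ZnO) = 1.76847 mol.
Reaction (2): ZnO→CO ratio 1:1 ⇒ n(CO) = 1.76847 mol.
Reaction (3): CO→Cu ratio 1:1 ⇒ n(Cu) = 1.76847 mol.
Mass of Cu = 1.76847 × 63.55 = 112.386 g.

112.39 g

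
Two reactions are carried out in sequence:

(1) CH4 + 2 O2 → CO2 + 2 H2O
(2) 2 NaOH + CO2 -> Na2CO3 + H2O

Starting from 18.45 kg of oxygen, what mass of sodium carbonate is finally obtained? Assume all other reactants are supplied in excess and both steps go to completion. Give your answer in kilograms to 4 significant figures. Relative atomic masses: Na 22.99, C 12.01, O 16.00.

M(O2) = 2(16.00) = 32.00 g/mol.
M(Na2CO3) = 2(22.99) + 12.01 + 3(16.00) = 105.99 g/mol.
18.45 kg = 18450 g.
n(O2) = 18450 / 32.00 = 576.56 mol.
Step 1 gives a 2:1 ratio of O2 to CO2, so n(CO2) = 288.28 mol.
In step 2 the CO2:Na2CO3 ratio is 1:1, so n(Na2CO3) = 288.28 mol.
Mass of Na2CO3 = 288.28 × 105.99 = 30555 g = 30.55 kg.

30.55 kg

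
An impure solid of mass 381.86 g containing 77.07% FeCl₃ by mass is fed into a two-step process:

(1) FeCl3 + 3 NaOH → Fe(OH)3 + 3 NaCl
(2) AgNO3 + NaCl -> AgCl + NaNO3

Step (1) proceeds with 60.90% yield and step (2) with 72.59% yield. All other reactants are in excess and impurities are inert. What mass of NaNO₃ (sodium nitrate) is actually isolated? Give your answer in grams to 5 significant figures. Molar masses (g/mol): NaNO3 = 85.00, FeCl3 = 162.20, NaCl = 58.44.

Pure FeCl3 = 381.86 × 0.7707 = 294.300 g.
n(FeCl3) = 294.300 / 162.20 = 1.81442 mol.
Step 1 (FeCl3:NaCl = 1:3): theoretical n(NaCl) = 5.44327 mol; at 60.90% yield, n(NaCl) = 3.31495 mol.
Step 2 (NaCl:NaNO3 = 1:1): theoretical n(NaNO3) = 3.31495 mol, so theoretical mass = 3.31495 × 85.00 = 281.771 g.
At 72.59% yield, actual mass of NaNO3 = 281.771 × 0.7259 = 204.538 g.

204.54 g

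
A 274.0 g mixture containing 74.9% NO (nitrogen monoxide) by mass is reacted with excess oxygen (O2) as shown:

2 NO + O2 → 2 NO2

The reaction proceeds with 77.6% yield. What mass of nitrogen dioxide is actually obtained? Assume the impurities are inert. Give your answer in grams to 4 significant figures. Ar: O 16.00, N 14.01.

244.2 g

Pure NO available = 274.0 g × 0.749 = 205.23 g.
M(NO) = 14.01 + 16.00 = 30.01 g/mol.
M(NO2) = 14.01 + 2(16.00) = 46.01 g/mol.
n(NO) = 205.23 g / 30.01 g/mol = 6.8386 mol.
From the equation the NO:NO2 mole ratio is 2:2, so n(NO2) = 6.8386 × 2/2 = 6.8386 mol.
Mass of NO2 = 6.8386 mol × 46.01 g/mol = 314.64 g.
Actual mass collected = 314.64 g × 0.776 = 244.16 g.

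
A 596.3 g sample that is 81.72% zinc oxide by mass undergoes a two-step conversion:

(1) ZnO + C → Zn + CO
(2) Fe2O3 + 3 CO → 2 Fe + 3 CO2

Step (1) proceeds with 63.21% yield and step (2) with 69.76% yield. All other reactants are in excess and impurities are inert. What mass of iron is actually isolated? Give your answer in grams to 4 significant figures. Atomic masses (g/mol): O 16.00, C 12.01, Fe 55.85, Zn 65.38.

98.31 g

Pure ZnO = 596.3 × 0.8172 = 487.30 g.
M(ZnO) = 65.38 + 16.00 = 81.38 g/mol.
M(Fe) = 55.85 g/mol.
n(ZnO) = 487.30 / 81.38 = 5.9879 mol.
Step 1 (ZnO:CO = 1:1): theoretical n(CO) = 5.9879 mol; at 63.21% yield, n(CO) = 3.7850 mol.
Step 2 (CO:Fe = 3:2): theoretical n(Fe) = 2.5233 mol, so theoretical mass = 2.5233 × 55.85 = 140.93 g.
At 69.76% yield, actual mass of Fe = 140.93 × 0.6976 = 98.310 g.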